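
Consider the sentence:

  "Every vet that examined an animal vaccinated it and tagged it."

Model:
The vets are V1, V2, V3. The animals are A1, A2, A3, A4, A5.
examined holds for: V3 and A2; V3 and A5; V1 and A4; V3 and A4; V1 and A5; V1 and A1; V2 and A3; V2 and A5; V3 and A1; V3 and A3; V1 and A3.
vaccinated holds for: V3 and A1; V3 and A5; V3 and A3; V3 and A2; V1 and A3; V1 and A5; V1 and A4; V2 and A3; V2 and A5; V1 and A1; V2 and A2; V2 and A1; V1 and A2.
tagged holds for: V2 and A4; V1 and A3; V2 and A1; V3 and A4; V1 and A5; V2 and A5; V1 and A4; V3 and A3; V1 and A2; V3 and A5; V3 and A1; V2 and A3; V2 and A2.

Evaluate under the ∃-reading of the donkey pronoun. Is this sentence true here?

"it" takes "an animal" as antecedent — a donkey pronoun bound across the clause boundary.
Weak reading: every vet v with some examined-animal has at least one examined-animal a such that vaccinated(v,a) ∧ tagged(v,a).
Per vet: V1:✓  V2:✓  V3:✓
Every vet in the restrictor has a witness.

True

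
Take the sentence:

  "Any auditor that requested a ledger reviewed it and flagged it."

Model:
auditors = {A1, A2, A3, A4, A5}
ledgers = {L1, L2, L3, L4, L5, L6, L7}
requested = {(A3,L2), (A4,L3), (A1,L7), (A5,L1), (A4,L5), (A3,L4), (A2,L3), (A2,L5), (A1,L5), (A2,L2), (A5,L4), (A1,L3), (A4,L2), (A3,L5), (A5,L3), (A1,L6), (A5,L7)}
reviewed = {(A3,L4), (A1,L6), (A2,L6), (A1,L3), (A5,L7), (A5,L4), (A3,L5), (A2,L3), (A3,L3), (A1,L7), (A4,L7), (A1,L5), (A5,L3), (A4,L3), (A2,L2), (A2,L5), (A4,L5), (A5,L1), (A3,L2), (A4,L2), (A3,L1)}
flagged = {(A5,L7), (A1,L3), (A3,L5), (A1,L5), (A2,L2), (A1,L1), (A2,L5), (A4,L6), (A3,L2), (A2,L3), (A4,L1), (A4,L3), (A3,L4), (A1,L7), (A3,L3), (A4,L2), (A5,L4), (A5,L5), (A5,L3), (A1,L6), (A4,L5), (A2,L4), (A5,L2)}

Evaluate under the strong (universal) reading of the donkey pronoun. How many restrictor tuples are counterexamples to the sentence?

"it" takes "a ledger" as antecedent — a donkey pronoun bound across the clause boundary.
Strong reading: for every (a,l) with requested(a,l), reviewed(a,l) ∧ flagged(a,l).
Restrictor pairs: (A1,L3) ✓  (A1,L5) ✓  (A1,L6) ✓  (A1,L7) ✓  (A2,L2) ✓  (A2,L3) ✓  (A2,L5) ✓  (A3,L2) ✓  (A3,L4) ✓  (A3,L5) ✓  (A4,L2) ✓  (A4,L3) ✓  (A4,L5) ✓  (A5,L1) ✗  (A5,L3) ✓  (A5,L4) ✓  (A5,L7) ✓
Counterexamples (restrictor pairs failing the scope): 1.

1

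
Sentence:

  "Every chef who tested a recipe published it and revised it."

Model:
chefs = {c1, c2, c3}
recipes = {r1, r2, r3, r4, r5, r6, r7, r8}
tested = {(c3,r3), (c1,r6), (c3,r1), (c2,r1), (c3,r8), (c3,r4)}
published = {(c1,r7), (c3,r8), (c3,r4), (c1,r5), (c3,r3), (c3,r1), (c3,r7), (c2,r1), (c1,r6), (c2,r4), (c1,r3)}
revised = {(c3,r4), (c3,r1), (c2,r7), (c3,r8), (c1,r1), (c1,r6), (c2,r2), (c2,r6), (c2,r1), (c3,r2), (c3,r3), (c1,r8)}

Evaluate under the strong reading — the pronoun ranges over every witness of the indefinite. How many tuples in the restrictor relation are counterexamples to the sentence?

0

"it" takes "a recipe" as antecedent — a donkey pronoun bound across the clause boundary.
Strong reading: for every (c,r) with tested(c,r), published(c,r) ∧ revised(c,r).
Restrictor pairs: (c1,r6) ✓  (c2,r1) ✓  (c3,r1) ✓  (c3,r3) ✓  (c3,r4) ✓  (c3,r8) ✓
Counterexamples (restrictor pairs failing the scope): 0.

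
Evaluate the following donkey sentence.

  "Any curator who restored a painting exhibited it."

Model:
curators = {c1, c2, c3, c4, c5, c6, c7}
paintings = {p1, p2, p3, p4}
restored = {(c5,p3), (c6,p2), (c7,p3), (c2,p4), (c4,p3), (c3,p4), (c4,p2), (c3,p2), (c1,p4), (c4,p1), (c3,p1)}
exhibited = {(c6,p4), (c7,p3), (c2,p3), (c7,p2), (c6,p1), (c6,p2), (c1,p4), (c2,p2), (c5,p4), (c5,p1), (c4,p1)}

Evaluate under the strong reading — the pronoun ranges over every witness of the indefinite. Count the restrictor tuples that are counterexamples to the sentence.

"it" takes "a painting" as antecedent — a donkey pronoun bound across the clause boundary.
Strong reading: for every (c,p) with restored(c,p), exhibited(c,p).
Restrictor pairs: (c1,p4) ✓  (c2,p4) ✗  (c3,p1) ✗  (c3,p2) ✗  (c3,p4) ✗  (c4,p1) ✓  (c4,p2) ✗  (c4,p3) ✗  (c5,p3) ✗  (c6,p2) ✓  (c7,p3) ✓
Counterexamples (restrictor pairs failing the scope): 7.

7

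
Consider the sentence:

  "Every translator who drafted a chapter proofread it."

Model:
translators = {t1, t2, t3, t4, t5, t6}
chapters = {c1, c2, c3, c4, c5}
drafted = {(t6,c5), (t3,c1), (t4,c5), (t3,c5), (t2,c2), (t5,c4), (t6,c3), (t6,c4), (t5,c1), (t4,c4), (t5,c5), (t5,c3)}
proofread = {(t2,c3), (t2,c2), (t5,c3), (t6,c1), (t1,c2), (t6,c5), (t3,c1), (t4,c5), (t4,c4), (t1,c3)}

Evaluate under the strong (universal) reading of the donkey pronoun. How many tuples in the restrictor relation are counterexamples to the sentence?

"it" takes "a chapter" as antecedent — a donkey pronoun bound across the clause boundary.
Strong reading: for every (t,c) with drafted(t,c), proofread(t,c).
Restrictor pairs: (t2,c2) ✓  (t3,c1) ✓  (t3,c5) ✗  (t4,c4) ✓  (t4,c5) ✓  (t5,c1) ✗  (t5,c3) ✓  (t5,c4) ✗  (t5,c5) ✗  (t6,c3) ✗  (t6,c4) ✗  (t6,c5) ✓
Counterexamples (restrictor pairs failing the scope): 6.

6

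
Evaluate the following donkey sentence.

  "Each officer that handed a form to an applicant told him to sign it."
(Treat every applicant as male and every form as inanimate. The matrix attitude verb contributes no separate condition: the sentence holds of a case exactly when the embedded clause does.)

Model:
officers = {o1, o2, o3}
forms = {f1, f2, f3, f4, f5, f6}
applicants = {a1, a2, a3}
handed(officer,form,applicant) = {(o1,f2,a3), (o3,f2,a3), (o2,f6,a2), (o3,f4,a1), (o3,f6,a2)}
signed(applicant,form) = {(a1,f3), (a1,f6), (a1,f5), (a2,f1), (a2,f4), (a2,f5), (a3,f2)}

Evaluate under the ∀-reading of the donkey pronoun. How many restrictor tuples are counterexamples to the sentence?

3

"him" takes "an applicant" as antecedent and "it" takes "a form"; both are donkey pronouns co-varying with the restrictor.
Strong reading: for every (o,f,a) with handed(o,f,a), signed(a,f).
Restrictor triples: (o1,f2,a3)→signed(a3,f2) ✓  (o2,f6,a2)→signed(a2,f6) ✗  (o3,f2,a3)→signed(a3,f2) ✓  (o3,f4,a1)→signed(a1,f4) ✗  (o3,f6,a2)→signed(a2,f6) ✗
Counterexamples (restrictor triples failing the scope): 3.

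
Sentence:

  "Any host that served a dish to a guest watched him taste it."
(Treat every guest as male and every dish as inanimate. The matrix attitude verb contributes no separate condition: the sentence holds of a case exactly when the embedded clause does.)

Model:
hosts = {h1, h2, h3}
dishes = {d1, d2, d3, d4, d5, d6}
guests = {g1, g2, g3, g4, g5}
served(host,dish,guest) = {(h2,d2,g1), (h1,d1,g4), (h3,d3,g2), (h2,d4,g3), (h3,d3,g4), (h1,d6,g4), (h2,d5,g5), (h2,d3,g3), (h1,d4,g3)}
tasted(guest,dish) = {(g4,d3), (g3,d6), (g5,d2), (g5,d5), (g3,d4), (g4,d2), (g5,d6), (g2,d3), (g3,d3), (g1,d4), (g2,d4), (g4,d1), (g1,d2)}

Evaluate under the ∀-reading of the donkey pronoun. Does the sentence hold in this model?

False

"him" takes "a guest" as antecedent and "it" takes "a dish"; both are donkey pronouns co-varying with the restrictor.
Strong reading: for every (h,d,g) with served(h,d,g), tasted(g,d).
Restrictor triples: (h1,d1,g4)→tasted(g4,d1) ✓  (h1,d4,g3)→tasted(g3,d4) ✓  (h1,d6,g4)→tasted(g4,d6) ✗  (h2,d2,g1)→tasted(g1,d2) ✓  (h2,d3,g3)→tasted(g3,d3) ✓  (h2,d4,g3)→tasted(g3,d4) ✓  (h2,d5,g5)→tasted(g5,d5) ✓  (h3,d3,g2)→tasted(g2,d3) ✓  (h3,d3,g4)→tasted(g4,d3) ✓
Counterexample: (h1,d6,g4) — tasted(g4,d6) does not hold.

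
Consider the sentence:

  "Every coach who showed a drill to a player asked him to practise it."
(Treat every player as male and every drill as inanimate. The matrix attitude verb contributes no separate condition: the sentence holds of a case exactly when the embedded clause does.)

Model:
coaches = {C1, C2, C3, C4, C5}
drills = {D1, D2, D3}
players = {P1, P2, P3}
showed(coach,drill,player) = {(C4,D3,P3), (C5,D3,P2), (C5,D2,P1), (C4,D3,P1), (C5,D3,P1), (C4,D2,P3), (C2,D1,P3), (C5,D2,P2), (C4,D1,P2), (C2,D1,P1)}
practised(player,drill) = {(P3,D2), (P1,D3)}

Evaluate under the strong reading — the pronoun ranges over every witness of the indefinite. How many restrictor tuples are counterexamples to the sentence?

7

"him" takes "a player" as antecedent and "it" takes "a drill"; both are donkey pronouns co-varying with the restrictor.
Strong reading: for every (c,d,p) with showed(c,d,p), practised(p,d).
Restrictor triples: (C2,D1,P1)→practised(P1,D1) ✗  (C2,D1,P3)→practised(P3,D1) ✗  (C4,D1,P2)→practised(P2,D1) ✗  (C4,D2,P3)→practised(P3,D2) ✓  (C4,D3,P1)→practised(P1,D3) ✓  (C4,D3,P3)→practised(P3,D3) ✗  (C5,D2,P1)→practised(P1,D2) ✗  (C5,D2,P2)→practised(P2,D2) ✗  (C5,D3,P1)→practised(P1,D3) ✓  (C5,D3,P2)→practised(P2,D3) ✗
Counterexamples (restrictor triples failing the scope): 7.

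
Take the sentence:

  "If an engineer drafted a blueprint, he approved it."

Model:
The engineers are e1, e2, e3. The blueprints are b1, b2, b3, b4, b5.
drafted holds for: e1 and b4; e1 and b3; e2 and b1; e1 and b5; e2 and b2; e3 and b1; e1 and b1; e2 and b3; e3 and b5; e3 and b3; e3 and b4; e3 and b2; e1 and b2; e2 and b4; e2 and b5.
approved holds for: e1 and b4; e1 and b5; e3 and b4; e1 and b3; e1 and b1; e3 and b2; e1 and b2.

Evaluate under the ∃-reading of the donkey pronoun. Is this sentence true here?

False

"it" takes "a blueprint" as antecedent — a donkey pronoun bound across the clause boundary.
Weak reading: every engineer e with some drafted-blueprint has at least one drafted-blueprint b such that approved(e,b).
Per engineer: e1:✓  e2:✗  e3:✓
e2 has no witness among its drafted-blueprints.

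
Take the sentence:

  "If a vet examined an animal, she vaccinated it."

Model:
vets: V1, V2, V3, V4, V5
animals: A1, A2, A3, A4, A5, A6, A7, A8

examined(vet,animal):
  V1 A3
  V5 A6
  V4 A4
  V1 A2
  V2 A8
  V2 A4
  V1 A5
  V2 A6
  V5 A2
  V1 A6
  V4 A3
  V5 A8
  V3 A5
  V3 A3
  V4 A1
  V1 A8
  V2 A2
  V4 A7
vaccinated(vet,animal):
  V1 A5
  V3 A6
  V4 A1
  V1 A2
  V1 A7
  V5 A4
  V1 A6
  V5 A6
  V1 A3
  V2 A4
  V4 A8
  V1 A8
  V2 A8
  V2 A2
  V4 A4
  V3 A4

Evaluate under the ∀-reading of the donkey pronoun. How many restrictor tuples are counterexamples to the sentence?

"it" takes "an animal" as antecedent — a donkey pronoun bound across the clause boundary.
Strong reading: for every (v,a) with examined(v,a), vaccinated(v,a).
Restrictor pairs: (V1,A2) ✓  (V1,A3) ✓  (V1,A5) ✓  (V1,A6) ✓  (V1,A8) ✓  (V2,A2) ✓  (V2,A4) ✓  (V2,A6) ✗  (V2,A8) ✓  (V3,A3) ✗  (V3,A5) ✗  (V4,A1) ✓  (V4,A3) ✗  (V4,A4) ✓  (V4,A7) ✗  (V5,A2) ✗  (V5,A6) ✓  (V5,A8) ✗
Counterexamples (restrictor pairs failing the scope): 7.

7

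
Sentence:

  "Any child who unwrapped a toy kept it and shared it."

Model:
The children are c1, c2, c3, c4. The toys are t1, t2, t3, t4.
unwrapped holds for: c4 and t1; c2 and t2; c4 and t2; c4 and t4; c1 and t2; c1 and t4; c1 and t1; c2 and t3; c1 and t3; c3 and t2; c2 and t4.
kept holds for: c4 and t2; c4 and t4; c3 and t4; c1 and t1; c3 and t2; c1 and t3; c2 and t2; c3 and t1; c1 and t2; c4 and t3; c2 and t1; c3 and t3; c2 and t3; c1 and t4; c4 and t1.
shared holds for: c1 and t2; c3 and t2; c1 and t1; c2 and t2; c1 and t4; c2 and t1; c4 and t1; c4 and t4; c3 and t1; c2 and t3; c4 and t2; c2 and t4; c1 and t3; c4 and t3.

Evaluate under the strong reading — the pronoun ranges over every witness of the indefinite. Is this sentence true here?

"it" takes "a toy" as antecedent — a donkey pronoun bound across the clause boundary.
Strong reading: for every (c,t) with unwrapped(c,t), kept(c,t) ∧ shared(c,t).
Restrictor pairs: (c1,t1) ✓  (c1,t2) ✓  (c1,t3) ✓  (c1,t4) ✓  (c2,t2) ✓  (c2,t3) ✓  (c2,t4) ✗  (c3,t2) ✓  (c4,t1) ✓  (c4,t2) ✓  (c4,t4) ✓
Counterexample: (c2,t4) is in unwrapped but fails the scope.

False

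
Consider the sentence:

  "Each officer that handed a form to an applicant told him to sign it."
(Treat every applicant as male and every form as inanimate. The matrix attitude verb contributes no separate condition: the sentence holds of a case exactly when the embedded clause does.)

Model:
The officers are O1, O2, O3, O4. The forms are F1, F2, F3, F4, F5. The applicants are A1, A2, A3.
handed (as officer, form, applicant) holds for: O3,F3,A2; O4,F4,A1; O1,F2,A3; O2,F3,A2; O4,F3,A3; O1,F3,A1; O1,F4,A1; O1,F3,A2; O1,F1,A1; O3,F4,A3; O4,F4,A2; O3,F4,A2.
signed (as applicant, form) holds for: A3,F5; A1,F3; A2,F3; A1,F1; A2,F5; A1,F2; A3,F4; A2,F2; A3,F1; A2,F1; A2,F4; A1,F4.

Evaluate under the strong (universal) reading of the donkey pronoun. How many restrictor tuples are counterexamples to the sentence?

2

"him" takes "an applicant" as antecedent and "it" takes "a form"; both are donkey pronouns co-varying with the restrictor.
Strong reading: for every (o,f,a) with handed(o,f,a), signed(a,f).
Restrictor triples: (O1,F1,A1)→signed(A1,F1) ✓  (O1,F2,A3)→signed(A3,F2) ✗  (O1,F3,A1)→signed(A1,F3) ✓  (O1,F3,A2)→signed(A2,F3) ✓  (O1,F4,A1)→signed(A1,F4) ✓  (O2,F3,A2)→signed(A2,F3) ✓  (O3,F3,A2)→signed(A2,F3) ✓  (O3,F4,A2)→signed(A2,F4) ✓  (O3,F4,A3)→signed(A3,F4) ✓  (O4,F3,A3)→signed(A3,F3) ✗  (O4,F4,A1)→signed(A1,F4) ✓  (O4,F4,A2)→signed(A2,F4) ✓
Counterexamples (restrictor triples failing the scope): 2.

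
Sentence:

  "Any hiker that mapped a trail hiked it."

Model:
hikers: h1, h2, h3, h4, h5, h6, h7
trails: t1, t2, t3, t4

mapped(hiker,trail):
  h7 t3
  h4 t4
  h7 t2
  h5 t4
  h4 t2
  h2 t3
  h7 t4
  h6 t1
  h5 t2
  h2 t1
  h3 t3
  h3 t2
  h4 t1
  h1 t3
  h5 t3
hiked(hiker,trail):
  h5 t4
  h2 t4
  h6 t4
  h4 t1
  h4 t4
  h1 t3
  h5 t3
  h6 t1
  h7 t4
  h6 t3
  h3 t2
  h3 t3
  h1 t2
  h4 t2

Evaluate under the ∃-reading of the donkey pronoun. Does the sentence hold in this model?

False

"it" takes "a trail" as antecedent — a donkey pronoun bound across the clause boundary.
Weak reading: every hiker h with some mapped-trail has at least one mapped-trail t such that hiked(h,t).
Per hiker: h1:✓  h2:✗  h3:✓  h4:✓  h5:✓  h6:✓  h7:✓
h2 has no witness among its mapped-trails.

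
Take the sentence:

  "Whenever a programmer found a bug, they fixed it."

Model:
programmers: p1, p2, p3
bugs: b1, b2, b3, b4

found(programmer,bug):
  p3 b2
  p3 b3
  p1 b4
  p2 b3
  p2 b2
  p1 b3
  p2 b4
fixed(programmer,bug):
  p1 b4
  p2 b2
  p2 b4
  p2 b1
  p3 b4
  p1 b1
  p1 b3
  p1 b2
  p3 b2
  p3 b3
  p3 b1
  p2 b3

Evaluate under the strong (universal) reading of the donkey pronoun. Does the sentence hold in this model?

"it" takes "a bug" as antecedent — a donkey pronoun bound across the clause boundary.
Strong reading: for every (p,b) with found(p,b), fixed(p,b).
Restrictor pairs: (p1,b3) ✓  (p1,b4) ✓  (p2,b2) ✓  (p2,b3) ✓  (p2,b4) ✓  (p3,b2) ✓  (p3,b3) ✓
Every restrictor pair satisfies the scope.

True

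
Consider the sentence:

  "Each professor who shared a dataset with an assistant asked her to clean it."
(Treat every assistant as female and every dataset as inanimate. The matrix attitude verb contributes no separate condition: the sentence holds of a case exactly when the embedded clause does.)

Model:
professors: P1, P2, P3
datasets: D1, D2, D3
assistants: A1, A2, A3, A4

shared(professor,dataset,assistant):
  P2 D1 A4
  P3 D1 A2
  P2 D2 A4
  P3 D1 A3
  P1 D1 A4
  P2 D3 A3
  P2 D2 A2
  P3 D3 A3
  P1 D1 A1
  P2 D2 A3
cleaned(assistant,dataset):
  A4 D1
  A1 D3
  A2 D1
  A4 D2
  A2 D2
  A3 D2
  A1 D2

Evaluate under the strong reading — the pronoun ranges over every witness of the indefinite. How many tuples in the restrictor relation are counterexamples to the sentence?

"her" takes "an assistant" as antecedent and "it" takes "a dataset"; both are donkey pronouns co-varying with the restrictor.
Strong reading: for every (p,d,a) with shared(p,d,a), cleaned(a,d).
Restrictor triples: (P1,D1,A1)→cleaned(A1,D1) ✗  (P1,D1,A4)→cleaned(A4,D1) ✓  (P2,D1,A4)→cleaned(A4,D1) ✓  (P2,D2,A2)→cleaned(A2,D2) ✓  (P2,D2,A3)→cleaned(A3,D2) ✓  (P2,D2,A4)→cleaned(A4,D2) ✓  (P2,D3,A3)→cleaned(A3,D3) ✗  (P3,D1,A2)→cleaned(A2,D1) ✓  (P3,D1,A3)→cleaned(A3,D1) ✗  (P3,D3,A3)→cleaned(A3,D3) ✗
Counterexamples (restrictor triples failing the scope): 4.

4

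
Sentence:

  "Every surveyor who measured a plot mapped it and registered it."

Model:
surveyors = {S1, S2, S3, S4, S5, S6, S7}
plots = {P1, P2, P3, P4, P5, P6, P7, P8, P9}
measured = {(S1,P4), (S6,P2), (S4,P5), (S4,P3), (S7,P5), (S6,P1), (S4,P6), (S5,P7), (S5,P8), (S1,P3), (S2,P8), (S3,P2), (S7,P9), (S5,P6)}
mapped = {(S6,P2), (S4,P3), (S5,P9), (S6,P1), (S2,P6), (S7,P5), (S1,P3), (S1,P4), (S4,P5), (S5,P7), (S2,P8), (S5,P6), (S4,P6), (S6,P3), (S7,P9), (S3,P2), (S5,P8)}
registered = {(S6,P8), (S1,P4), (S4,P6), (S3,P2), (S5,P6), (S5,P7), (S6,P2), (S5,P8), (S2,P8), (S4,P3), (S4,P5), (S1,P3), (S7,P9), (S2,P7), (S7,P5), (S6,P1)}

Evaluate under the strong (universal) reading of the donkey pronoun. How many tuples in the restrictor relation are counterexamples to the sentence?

0

"it" takes "a plot" as antecedent — a donkey pronoun bound across the clause boundary.
Strong reading: for every (s,p) with measured(s,p), mapped(s,p) ∧ registered(s,p).
Restrictor pairs: (S1,P3) ✓  (S1,P4) ✓  (S2,P8) ✓  (S3,P2) ✓  (S4,P3) ✓  (S4,P5) ✓  (S4,P6) ✓  (S5,P6) ✓  (S5,P7) ✓  (S5,P8) ✓  (S6,P1) ✓  (S6,P2) ✓  (S7,P5) ✓  (S7,P9) ✓
Counterexamples (restrictor pairs failing the scope): 0.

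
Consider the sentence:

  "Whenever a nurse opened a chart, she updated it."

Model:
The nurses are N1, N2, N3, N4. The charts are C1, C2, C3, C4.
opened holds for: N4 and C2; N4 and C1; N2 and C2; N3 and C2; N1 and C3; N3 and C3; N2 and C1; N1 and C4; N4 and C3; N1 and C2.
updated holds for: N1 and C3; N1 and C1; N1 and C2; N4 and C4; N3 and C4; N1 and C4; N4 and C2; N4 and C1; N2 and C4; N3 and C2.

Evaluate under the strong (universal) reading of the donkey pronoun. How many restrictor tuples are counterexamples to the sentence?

"it" takes "a chart" as antecedent — a donkey pronoun bound across the clause boundary.
Strong reading: for every (n,c) with opened(n,c), updated(n,c).
Restrictor pairs: (N1,C2) ✓  (N1,C3) ✓  (N1,C4) ✓  (N2,C1) ✗  (N2,C2) ✗  (N3,C2) ✓  (N3,C3) ✗  (N4,C1) ✓  (N4,C2) ✓  (N4,C3) ✗
Counterexamples (restrictor pairs failing the scope): 4.

4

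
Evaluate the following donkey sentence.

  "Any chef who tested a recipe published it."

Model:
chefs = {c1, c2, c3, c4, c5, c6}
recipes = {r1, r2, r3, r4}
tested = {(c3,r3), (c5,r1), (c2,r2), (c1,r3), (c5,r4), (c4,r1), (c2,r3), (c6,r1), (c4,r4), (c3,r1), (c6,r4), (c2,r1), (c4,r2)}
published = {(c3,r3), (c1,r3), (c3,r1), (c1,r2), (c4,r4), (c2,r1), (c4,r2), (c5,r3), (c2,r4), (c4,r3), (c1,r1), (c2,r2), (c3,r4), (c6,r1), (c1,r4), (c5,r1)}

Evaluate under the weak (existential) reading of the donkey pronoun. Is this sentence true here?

"it" takes "a recipe" as antecedent — a donkey pronoun bound across the clause boundary.
Weak reading: every chef c with some tested-recipe has at least one tested-recipe r such that published(c,r).
Per chef: c1:✓  c2:✓  c3:✓  c4:✓  c5:✓  c6:✓
Every chef in the restrictor has a witness.

True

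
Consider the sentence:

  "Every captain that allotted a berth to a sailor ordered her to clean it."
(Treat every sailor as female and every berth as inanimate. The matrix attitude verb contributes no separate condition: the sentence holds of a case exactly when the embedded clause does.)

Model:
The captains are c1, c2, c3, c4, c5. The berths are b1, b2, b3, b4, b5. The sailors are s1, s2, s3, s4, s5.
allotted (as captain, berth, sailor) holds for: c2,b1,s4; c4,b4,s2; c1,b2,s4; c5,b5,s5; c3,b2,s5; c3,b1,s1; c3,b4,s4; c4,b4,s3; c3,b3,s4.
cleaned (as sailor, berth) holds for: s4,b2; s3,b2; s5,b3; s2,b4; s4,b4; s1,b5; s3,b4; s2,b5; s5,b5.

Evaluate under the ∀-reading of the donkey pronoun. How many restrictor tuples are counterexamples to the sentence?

4

"her" takes "a sailor" as antecedent and "it" takes "a berth"; both are donkey pronouns co-varying with the restrictor.
Strong reading: for every (c,b,s) with allotted(c,b,s), cleaned(s,b).
Restrictor triples: (c1,b2,s4)→cleaned(s4,b2) ✓  (c2,b1,s4)→cleaned(s4,b1) ✗  (c3,b1,s1)→cleaned(s1,b1) ✗  (c3,b2,s5)→cleaned(s5,b2) ✗  (c3,b3,s4)→cleaned(s4,b3) ✗  (c3,b4,s4)→cleaned(s4,b4) ✓  (c4,b4,s2)→cleaned(s2,b4) ✓  (c4,b4,s3)→cleaned(s3,b4) ✓  (c5,b5,s5)→cleaned(s5,b5) ✓
Counterexamples (restrictor triples failing the scope): 4.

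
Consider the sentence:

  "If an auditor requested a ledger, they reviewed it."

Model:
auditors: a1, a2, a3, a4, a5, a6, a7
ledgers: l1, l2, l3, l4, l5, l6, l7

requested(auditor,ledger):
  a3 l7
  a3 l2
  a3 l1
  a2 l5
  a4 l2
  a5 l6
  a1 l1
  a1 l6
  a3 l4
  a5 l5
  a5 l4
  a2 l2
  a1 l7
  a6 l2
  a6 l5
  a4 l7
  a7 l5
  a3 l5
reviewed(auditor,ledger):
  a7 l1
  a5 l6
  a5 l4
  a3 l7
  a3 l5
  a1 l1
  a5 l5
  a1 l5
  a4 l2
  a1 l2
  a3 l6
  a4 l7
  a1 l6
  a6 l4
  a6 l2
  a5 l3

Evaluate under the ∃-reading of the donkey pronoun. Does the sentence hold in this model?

"it" takes "a ledger" as antecedent — a donkey pronoun bound across the clause boundary.
Weak reading: every auditor a with some requested-ledger has at least one requested-ledger l such that reviewed(a,l).
Per auditor: a1:✓  a2:✗  a3:✓  a4:✓  a5:✓  a6:✓  a7:✗
a2 has no witness among its requested-ledgers.

False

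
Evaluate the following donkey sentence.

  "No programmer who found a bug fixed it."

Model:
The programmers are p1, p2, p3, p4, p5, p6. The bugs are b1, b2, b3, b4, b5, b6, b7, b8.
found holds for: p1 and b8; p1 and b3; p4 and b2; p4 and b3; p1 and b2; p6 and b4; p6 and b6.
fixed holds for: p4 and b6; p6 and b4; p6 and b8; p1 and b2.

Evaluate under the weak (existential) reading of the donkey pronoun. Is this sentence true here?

False

"it" takes "a bug" as antecedent — a donkey pronoun bound across the clause boundary.
Truth condition: for no (p,b) with found(p,b) does fixed(p,b) hold.
Restrictor pairs — does the scope hold? (p1,b2):holds  (p1,b3):fails  (p1,b8):fails  (p4,b2):fails  (p4,b3):fails  (p6,b4):holds  (p6,b6):fails
Scope holds for 2 pair(s), so the sentence is false.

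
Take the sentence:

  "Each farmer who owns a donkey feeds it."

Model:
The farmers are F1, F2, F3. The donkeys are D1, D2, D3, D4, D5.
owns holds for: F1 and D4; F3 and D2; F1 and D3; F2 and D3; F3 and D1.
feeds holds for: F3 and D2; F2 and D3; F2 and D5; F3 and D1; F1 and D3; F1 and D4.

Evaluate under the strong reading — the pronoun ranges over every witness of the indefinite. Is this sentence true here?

True

"it" takes "a donkey" as antecedent — a donkey pronoun bound across the clause boundary.
Strong reading: for every (f,d) with owns(f,d), feeds(f,d).
Restrictor pairs: (F1,D3) ✓  (F1,D4) ✓  (F2,D3) ✓  (F3,D1) ✓  (F3,D2) ✓
Every restrictor pair satisfies the scope.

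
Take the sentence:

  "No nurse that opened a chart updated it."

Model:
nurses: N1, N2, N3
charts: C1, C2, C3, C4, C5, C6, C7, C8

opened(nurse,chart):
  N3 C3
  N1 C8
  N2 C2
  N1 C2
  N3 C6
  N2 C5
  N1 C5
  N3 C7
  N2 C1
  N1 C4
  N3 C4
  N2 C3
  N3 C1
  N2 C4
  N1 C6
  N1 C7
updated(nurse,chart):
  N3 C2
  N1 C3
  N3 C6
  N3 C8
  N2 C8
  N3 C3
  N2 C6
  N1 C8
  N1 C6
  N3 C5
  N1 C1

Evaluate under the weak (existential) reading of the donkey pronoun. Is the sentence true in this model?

"it" takes "a chart" as antecedent — a donkey pronoun bound across the clause boundary.
Truth condition: for no (n,c) with opened(n,c) does updated(n,c) hold.
Restrictor pairs — does the scope hold? (N1,C2):fails  (N1,C4):fails  (N1,C5):fails  (N1,C6):holds  (N1,C7):fails  (N1,C8):holds  (N2,C1):fails  (N2,C2):fails  (N2,C3):fails  (N2,C4):fails  (N2,C5):fails  (N3,C1):fails  (N3,C3):holds  (N3,C4):fails  (N3,C6):holds  (N3,C7):fails
Scope holds for 4 pair(s), so the sentence is false.

False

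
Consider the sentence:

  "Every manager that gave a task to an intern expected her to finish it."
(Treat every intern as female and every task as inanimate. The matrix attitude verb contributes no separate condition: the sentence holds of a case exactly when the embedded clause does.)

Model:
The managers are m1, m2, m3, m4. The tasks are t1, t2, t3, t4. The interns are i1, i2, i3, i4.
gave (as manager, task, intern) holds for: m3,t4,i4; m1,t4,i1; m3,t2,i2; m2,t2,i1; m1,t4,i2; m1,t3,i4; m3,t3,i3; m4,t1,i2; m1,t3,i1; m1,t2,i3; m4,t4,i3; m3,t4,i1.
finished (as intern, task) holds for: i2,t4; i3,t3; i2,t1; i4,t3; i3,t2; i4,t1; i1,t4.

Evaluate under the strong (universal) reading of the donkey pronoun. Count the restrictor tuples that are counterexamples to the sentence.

"her" takes "an intern" as antecedent and "it" takes "a task"; both are donkey pronouns co-varying with the restrictor.
Strong reading: for every (m,t,i) with gave(m,t,i), finished(i,t).
Restrictor triples: (m1,t2,i3)→finished(i3,t2) ✓  (m1,t3,i1)→finished(i1,t3) ✗  (m1,t3,i4)→finished(i4,t3) ✓  (m1,t4,i1)→finished(i1,t4) ✓  (m1,t4,i2)→finished(i2,t4) ✓  (m2,t2,i1)→finished(i1,t2) ✗  (m3,t2,i2)→finished(i2,t2) ✗  (m3,t3,i3)→finished(i3,t3) ✓  (m3,t4,i1)→finished(i1,t4) ✓  (m3,t4,i4)→finished(i4,t4) ✗  (m4,t1,i2)→finished(i2,t1) ✓  (m4,t4,i3)→finished(i3,t4) ✗
Counterexamples (restrictor triples failing the scope): 5.

5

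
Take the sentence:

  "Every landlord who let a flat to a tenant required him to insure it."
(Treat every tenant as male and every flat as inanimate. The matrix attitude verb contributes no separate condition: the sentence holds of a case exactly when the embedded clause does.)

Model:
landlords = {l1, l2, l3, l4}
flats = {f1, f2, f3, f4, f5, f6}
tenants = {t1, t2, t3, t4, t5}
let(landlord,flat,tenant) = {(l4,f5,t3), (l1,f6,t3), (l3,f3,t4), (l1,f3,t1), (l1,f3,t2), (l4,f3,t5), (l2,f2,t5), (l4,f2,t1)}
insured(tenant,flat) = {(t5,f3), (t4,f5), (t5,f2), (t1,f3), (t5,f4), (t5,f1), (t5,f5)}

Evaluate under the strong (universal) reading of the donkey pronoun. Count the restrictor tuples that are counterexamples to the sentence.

"him" takes "a tenant" as antecedent and "it" takes "a flat"; both are donkey pronouns co-varying with the restrictor.
Strong reading: for every (l,f,t) with let(l,f,t), insured(t,f).
Restrictor triples: (l1,f3,t1)→insured(t1,f3) ✓  (l1,f3,t2)→insured(t2,f3) ✗  (l1,f6,t3)→insured(t3,f6) ✗  (l2,f2,t5)→insured(t5,f2) ✓  (l3,f3,t4)→insured(t4,f3) ✗  (l4,f2,t1)→insured(t1,f2) ✗  (l4,f3,t5)→insured(t5,f3) ✓  (l4,f5,t3)→insured(t3,f5) ✗
Counterexamples (restrictor triples failing the scope): 5.

5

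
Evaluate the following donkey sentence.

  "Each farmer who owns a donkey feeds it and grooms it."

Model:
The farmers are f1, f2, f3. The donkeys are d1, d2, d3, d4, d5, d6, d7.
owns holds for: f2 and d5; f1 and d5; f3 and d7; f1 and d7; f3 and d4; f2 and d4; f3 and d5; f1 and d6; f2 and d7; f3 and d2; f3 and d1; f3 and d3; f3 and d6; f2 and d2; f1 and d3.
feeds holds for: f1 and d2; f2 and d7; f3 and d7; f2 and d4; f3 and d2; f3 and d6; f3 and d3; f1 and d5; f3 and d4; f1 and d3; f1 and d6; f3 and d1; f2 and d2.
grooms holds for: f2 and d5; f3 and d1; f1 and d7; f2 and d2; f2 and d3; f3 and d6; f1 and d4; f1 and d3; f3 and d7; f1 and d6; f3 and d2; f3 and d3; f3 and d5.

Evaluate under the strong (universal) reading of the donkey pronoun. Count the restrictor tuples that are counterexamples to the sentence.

7

"it" takes "a donkey" as antecedent — a donkey pronoun bound across the clause boundary.
Strong reading: for every (f,d) with owns(f,d), feeds(f,d) ∧ grooms(f,d).
Restrictor pairs: (f1,d3) ✓  (f1,d5) ✗  (f1,d6) ✓  (f1,d7) ✗  (f2,d2) ✓  (f2,d4) ✗  (f2,d5) ✗  (f2,d7) ✗  (f3,d1) ✓  (f3,d2) ✓  (f3,d3) ✓  (f3,d4) ✗  (f3,d5) ✗  (f3,d6) ✓  (f3,d7) ✓
Counterexamples (restrictor pairs failing the scope): 7.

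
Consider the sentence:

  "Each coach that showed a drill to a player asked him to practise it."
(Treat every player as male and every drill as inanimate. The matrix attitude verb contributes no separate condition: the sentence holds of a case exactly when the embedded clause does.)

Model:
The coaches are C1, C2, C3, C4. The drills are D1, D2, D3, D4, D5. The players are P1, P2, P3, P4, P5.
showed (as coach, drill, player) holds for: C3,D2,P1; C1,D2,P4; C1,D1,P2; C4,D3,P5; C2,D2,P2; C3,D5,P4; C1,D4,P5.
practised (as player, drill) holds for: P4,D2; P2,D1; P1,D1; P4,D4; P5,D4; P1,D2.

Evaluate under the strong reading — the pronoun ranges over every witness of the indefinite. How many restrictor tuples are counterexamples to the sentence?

3

"him" takes "a player" as antecedent and "it" takes "a drill"; both are donkey pronouns co-varying with the restrictor.
Strong reading: for every (c,d,p) with showed(c,d,p), practised(p,d).
Restrictor triples: (C1,D1,P2)→practised(P2,D1) ✓  (C1,D2,P4)→practised(P4,D2) ✓  (C1,D4,P5)→practised(P5,D4) ✓  (C2,D2,P2)→practised(P2,D2) ✗  (C3,D2,P1)→practised(P1,D2) ✓  (C3,D5,P4)→practised(P4,D5) ✗  (C4,D3,P5)→practised(P5,D3) ✗
Counterexamples (restrictor triples failing the scope): 3.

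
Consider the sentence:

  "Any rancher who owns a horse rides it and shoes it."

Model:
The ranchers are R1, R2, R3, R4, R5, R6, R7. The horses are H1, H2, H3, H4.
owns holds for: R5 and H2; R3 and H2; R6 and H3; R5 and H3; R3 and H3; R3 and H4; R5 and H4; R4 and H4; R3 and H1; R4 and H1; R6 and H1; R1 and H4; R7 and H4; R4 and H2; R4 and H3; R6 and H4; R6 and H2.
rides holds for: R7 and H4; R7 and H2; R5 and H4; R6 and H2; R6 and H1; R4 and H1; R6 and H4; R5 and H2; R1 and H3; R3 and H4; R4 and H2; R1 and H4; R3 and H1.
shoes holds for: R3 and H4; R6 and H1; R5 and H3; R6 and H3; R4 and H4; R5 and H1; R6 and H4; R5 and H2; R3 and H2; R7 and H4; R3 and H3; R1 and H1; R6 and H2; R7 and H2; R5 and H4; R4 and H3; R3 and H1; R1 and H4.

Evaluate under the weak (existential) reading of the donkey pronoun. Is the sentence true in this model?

"it" takes "a horse" as antecedent — a donkey pronoun bound across the clause boundary.
Weak reading: every rancher r with some owns-horse has at least one owns-horse h such that rides(r,h) ∧ shoes(r,h).
Per rancher: R1:✓  R3:✓  R4:✗  R5:✓  R6:✓  R7:✓
R4 has no witness among its owns-horses.

False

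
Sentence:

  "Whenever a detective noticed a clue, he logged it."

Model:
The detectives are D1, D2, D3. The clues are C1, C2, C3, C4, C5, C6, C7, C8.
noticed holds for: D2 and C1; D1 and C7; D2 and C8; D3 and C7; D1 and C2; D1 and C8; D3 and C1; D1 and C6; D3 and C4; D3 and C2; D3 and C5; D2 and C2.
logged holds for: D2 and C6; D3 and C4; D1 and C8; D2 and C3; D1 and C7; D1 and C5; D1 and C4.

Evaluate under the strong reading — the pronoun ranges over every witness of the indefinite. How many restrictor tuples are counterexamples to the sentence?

"it" takes "a clue" as antecedent — a donkey pronoun bound across the clause boundary.
Strong reading: for every (d,c) with noticed(d,c), logged(d,c).
Restrictor pairs: (D1,C2) ✗  (D1,C6) ✗  (D1,C7) ✓  (D1,C8) ✓  (D2,C1) ✗  (D2,C2) ✗  (D2,C8) ✗  (D3,C1) ✗  (D3,C2) ✗  (D3,C4) ✓  (D3,C5) ✗  (D3,C7) ✗
Counterexamples (restrictor pairs failing the scope): 9.

9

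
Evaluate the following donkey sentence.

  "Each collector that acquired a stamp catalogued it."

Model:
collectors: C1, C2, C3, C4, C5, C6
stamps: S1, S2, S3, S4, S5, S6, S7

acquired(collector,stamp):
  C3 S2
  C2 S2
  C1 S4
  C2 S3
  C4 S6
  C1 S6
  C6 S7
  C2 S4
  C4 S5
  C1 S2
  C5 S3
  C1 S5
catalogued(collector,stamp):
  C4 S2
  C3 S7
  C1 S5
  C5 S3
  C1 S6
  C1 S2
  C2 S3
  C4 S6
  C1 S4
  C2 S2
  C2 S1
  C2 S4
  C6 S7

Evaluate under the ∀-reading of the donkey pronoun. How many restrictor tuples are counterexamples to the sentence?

"it" takes "a stamp" as antecedent — a donkey pronoun bound across the clause boundary.
Strong reading: for every (c,s) with acquired(c,s), catalogued(c,s).
Restrictor pairs: (C1,S2) ✓  (C1,S4) ✓  (C1,S5) ✓  (C1,S6) ✓  (C2,S2) ✓  (C2,S3) ✓  (C2,S4) ✓  (C3,S2) ✗  (C4,S5) ✗  (C4,S6) ✓  (C5,S3) ✓  (C6,S7) ✓
Counterexamples (restrictor pairs failing the scope): 2.

2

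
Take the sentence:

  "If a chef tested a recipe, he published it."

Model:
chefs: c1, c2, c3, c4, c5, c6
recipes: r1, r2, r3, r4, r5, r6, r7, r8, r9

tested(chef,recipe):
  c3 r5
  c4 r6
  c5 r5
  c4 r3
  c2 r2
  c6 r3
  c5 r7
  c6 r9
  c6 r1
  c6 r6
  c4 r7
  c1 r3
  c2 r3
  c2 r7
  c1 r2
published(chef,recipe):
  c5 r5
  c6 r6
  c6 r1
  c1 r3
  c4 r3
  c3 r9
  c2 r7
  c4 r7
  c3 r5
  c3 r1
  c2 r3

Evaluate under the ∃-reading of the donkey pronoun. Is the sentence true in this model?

"it" takes "a recipe" as antecedent — a donkey pronoun bound across the clause boundary.
Weak reading: every chef c with some tested-recipe has at least one tested-recipe r such that published(c,r).
Per chef: c1:✓  c2:✓  c3:✓  c4:✓  c5:✓  c6:✓
Every chef in the restrictor has a witness.

True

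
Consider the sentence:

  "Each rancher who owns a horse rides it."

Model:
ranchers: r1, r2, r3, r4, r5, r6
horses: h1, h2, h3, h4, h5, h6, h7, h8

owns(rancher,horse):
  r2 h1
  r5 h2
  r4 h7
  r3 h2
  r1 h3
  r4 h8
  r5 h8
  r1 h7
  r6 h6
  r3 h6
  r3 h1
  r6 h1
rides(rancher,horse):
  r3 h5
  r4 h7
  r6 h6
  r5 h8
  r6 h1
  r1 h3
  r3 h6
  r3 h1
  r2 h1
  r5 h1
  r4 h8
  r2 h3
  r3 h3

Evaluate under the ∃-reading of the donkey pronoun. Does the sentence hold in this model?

"it" takes "a horse" as antecedent — a donkey pronoun bound across the clause boundary.
Weak reading: every rancher r with some owns-horse has at least one owns-horse h such that rides(r,h).
Per rancher: r1:✓  r2:✓  r3:✓  r4:✓  r5:✓  r6:✓
Every rancher in the restrictor has a witness.

True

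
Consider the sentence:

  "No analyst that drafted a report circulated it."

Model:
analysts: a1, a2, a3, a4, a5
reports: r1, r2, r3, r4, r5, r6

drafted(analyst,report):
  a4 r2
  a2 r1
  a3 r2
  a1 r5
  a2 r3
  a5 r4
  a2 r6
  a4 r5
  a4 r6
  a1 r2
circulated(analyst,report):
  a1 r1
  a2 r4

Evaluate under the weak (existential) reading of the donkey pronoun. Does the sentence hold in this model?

True

"it" takes "a report" as antecedent — a donkey pronoun bound across the clause boundary.
Truth condition: for no (a,r) with drafted(a,r) does circulated(a,r) hold.
Restrictor pairs — does the scope hold? (a1,r2):fails  (a1,r5):fails  (a2,r1):fails  (a2,r3):fails  (a2,r6):fails  (a3,r2):fails  (a4,r2):fails  (a4,r5):fails  (a4,r6):fails  (a5,r4):fails
Scope holds for no restrictor pair, so the sentence is true.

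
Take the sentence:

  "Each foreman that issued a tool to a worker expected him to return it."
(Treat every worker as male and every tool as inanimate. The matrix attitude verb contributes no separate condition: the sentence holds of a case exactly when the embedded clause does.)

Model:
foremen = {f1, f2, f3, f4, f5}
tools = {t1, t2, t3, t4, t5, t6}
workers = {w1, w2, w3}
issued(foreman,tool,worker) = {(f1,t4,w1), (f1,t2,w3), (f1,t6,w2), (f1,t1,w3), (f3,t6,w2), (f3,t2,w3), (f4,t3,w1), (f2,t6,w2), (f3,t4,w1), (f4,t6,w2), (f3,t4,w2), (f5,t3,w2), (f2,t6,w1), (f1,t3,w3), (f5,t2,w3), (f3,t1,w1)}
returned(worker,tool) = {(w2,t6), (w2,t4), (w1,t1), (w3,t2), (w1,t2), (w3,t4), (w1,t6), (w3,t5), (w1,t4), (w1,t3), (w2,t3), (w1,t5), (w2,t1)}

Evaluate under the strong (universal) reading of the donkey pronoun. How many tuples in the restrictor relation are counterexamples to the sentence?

"him" takes "a worker" as antecedent and "it" takes "a tool"; both are donkey pronouns co-varying with the restrictor.
Strong reading: for every (f,t,w) with issued(f,t,w), returned(w,t).
Restrictor triples: (f1,t1,w3)→returned(w3,t1) ✗  (f1,t2,w3)→returned(w3,t2) ✓  (f1,t3,w3)→returned(w3,t3) ✗  (f1,t4,w1)→returned(w1,t4) ✓  (f1,t6,w2)→returned(w2,t6) ✓  (f2,t6,w1)→returned(w1,t6) ✓  (f2,t6,w2)→returned(w2,t6) ✓  (f3,t1,w1)→returned(w1,t1) ✓  (f3,t2,w3)→returned(w3,t2) ✓  (f3,t4,w1)→returned(w1,t4) ✓  (f3,t4,w2)→returned(w2,t4) ✓  (f3,t6,w2)→returned(w2,t6) ✓  (f4,t3,w1)→returned(w1,t3) ✓  (f4,t6,w2)→returned(w2,t6) ✓  (f5,t2,w3)→returned(w3,t2) ✓  (f5,t3,w2)→returned(w2,t3) ✓
Counterexamples (restrictor triples failing the scope): 2.

2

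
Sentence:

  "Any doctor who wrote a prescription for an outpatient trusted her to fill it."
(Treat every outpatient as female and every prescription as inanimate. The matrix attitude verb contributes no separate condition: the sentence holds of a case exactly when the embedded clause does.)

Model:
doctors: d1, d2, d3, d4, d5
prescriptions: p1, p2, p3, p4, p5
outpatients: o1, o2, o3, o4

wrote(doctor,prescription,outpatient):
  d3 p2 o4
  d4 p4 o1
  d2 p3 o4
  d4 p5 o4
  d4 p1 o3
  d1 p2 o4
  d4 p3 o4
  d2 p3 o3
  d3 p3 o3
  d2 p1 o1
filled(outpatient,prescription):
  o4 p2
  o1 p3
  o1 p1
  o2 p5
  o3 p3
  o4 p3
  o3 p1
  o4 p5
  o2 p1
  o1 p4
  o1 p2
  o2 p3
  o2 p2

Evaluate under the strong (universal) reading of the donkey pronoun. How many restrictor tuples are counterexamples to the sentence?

"her" takes "an outpatient" as antecedent and "it" takes "a prescription"; both are donkey pronouns co-varying with the restrictor.
Strong reading: for every (d,p,o) with wrote(d,p,o), filled(o,p).
Restrictor triples: (d1,p2,o4)→filled(o4,p2) ✓  (d2,p1,o1)→filled(o1,p1) ✓  (d2,p3,o3)→filled(o3,p3) ✓  (d2,p3,o4)→filled(o4,p3) ✓  (d3,p2,o4)→filled(o4,p2) ✓  (d3,p3,o3)→filled(o3,p3) ✓  (d4,p1,o3)→filled(o3,p1) ✓  (d4,p3,o4)→filled(o4,p3) ✓  (d4,p4,o1)→filled(o1,p4) ✓  (d4,p5,o4)→filled(o4,p5) ✓
Counterexamples (restrictor triples failing the scope): 0.

0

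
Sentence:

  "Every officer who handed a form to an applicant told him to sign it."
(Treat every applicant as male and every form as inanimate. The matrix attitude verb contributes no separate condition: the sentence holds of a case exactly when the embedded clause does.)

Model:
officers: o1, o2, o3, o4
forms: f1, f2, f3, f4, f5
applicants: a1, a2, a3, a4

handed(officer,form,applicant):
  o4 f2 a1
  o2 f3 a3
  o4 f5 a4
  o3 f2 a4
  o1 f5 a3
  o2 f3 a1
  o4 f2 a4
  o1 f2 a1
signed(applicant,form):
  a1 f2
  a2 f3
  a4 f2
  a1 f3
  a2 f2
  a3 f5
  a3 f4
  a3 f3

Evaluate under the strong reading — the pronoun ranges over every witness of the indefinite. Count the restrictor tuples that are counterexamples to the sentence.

"him" takes "an applicant" as antecedent and "it" takes "a form"; both are donkey pronouns co-varying with the restrictor.
Strong reading: for every (o,f,a) with handed(o,f,a), signed(a,f).
Restrictor triples: (o1,f2,a1)→signed(a1,f2) ✓  (o1,f5,a3)→signed(a3,f5) ✓  (o2,f3,a1)→signed(a1,f3) ✓  (o2,f3,a3)→signed(a3,f3) ✓  (o3,f2,a4)→signed(a4,f2) ✓  (o4,f2,a1)→signed(a1,f2) ✓  (o4,f2,a4)→signed(a4,f2) ✓  (o4,f5,a4)→signed(a4,f5) ✗
Counterexamples (restrictor triples failing the scope): 1.

1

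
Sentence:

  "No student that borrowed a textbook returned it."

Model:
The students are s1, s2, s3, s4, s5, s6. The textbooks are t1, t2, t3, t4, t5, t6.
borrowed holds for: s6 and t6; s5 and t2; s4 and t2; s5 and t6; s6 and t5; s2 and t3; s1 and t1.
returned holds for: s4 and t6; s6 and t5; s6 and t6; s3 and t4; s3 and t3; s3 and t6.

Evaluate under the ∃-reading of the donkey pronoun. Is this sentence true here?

False

"it" takes "a textbook" as antecedent — a donkey pronoun bound across the clause boundary.
Truth condition: for no (s,t) with borrowed(s,t) does returned(s,t) hold.
Restrictor pairs — does the scope hold? (s1,t1):fails  (s2,t3):fails  (s4,t2):fails  (s5,t2):fails  (s5,t6):fails  (s6,t5):holds  (s6,t6):holds
Scope holds for 2 pair(s), so the sentence is false.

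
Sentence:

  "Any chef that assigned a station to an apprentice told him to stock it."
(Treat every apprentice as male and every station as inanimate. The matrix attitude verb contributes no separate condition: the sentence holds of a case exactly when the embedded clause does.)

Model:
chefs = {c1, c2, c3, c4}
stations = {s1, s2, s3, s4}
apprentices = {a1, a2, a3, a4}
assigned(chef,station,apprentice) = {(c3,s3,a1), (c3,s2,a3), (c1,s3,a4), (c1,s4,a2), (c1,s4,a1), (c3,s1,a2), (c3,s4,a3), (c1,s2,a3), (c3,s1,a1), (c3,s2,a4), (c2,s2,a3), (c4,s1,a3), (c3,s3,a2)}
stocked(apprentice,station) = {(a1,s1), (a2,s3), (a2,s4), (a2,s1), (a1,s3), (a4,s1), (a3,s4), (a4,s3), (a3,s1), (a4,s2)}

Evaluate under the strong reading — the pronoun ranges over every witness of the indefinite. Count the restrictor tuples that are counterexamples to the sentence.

4

"him" takes "an apprentice" as antecedent and "it" takes "a station"; both are donkey pronouns co-varying with the restrictor.
Strong reading: for every (c,s,a) with assigned(c,s,a), stocked(a,s).
Restrictor triples: (c1,s2,a3)→stocked(a3,s2) ✗  (c1,s3,a4)→stocked(a4,s3) ✓  (c1,s4,a1)→stocked(a1,s4) ✗  (c1,s4,a2)→stocked(a2,s4) ✓  (c2,s2,a3)→stocked(a3,s2) ✗  (c3,s1,a1)→stocked(a1,s1) ✓  (c3,s1,a2)→stocked(a2,s1) ✓  (c3,s2,a3)→stocked(a3,s2) ✗  (c3,s2,a4)→stocked(a4,s2) ✓  (c3,s3,a1)→stocked(a1,s3) ✓  (c3,s3,a2)→stocked(a2,s3) ✓  (c3,s4,a3)→stocked(a3,s4) ✓  (c4,s1,a3)→stocked(a3,s1) ✓
Counterexamples (restrictor triples failing the scope): 4.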